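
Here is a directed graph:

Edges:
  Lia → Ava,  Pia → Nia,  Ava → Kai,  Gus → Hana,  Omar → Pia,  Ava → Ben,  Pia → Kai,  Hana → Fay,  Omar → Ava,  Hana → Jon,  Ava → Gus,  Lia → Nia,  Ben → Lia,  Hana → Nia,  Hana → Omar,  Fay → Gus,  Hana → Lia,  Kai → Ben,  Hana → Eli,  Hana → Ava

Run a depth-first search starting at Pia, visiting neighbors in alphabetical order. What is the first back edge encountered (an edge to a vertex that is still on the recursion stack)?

Ava→Ben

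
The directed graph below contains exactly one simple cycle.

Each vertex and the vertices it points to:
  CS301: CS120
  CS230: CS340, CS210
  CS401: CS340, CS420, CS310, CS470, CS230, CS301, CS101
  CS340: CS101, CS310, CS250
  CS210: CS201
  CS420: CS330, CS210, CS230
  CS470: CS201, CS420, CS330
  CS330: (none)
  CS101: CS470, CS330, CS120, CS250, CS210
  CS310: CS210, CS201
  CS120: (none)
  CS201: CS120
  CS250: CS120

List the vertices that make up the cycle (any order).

DFS with gray/black marking from CS420:
CS420 gray
  CS330 gray
  CS330 black
  CS210 gray
    CS201 gray
      CS120 gray
      CS120 black
    CS201 black
  CS210 black
  CS230 gray
    CS340 gray
      CS101 gray
        CS470 gray
          CS470→CS201: CS201 black — skip
          CS470→CS420: CS420 is gray → back edge
Back edge closes the cycle CS420 → CS230 → CS340 → CS101 → CS470 → CS420; its vertices are {CS101, CS230, CS340, CS420, CS470}.

CS101, CS230, CS340, CS420, CS470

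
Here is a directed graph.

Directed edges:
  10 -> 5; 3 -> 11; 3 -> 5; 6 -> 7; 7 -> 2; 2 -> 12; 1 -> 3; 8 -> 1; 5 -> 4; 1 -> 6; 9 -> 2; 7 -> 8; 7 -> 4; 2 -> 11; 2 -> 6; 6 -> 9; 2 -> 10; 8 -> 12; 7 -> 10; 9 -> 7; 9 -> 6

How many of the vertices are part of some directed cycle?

6

A vertex is on a directed cycle iff it belongs to a strongly connected component of size ≥ 2 (or has a self-loop).
The vertices on cycles are {1, 2, 6, 7, 8, 9} — 6 in total.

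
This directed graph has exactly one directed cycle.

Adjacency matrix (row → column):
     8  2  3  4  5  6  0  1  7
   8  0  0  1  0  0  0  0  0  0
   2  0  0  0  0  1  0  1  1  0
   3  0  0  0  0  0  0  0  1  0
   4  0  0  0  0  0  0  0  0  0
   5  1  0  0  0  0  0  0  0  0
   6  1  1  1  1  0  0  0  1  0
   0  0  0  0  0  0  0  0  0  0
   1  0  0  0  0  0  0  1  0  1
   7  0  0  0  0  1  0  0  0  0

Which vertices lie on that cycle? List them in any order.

DFS with gray/black marking from 1:
1 gray
  7 gray
    5 gray
      8 gray
        3 gray
          3→1: 1 is gray → back edge
Back edge closes the cycle 1 → 7 → 5 → 8 → 3 → 1; its vertices are {1, 3, 5, 7, 8}.

1, 3, 5, 7, 8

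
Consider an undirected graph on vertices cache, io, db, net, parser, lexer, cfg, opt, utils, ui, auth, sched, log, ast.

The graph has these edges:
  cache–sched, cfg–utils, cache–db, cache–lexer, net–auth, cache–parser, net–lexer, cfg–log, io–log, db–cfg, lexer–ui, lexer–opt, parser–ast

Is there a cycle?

No

DFS, tracking each vertex's parent; an edge to a visited non-parent vertex closes a cycle.
Start from net:
visit net (parent –)
  visit lexer (parent net)
    lexer–net: parent, skip
    visit opt (parent lexer)
      opt–lexer: parent, skip
    visit ui (parent lexer)
      ui–lexer: parent, skip
    visit cache (parent lexer)
      visit parser (parent cache)
        visit ast (parent parser)
          ast–parser: parent, skip
        parser–cache: parent, skip
      visit sched (parent cache)
        sched–cache: parent, skip
      cache–lexer: parent, skip
      visit db (parent cache)
        visit cfg (parent db)
          visit log (parent cfg)
            visit io (parent log)
              io–log: parent, skip
            log–cfg: parent, skip
          visit utils (parent cfg)
            utils–cfg: parent, skip
          cfg–db: parent, skip
        db–cache: parent, skip
  visit auth (parent net)
    auth–net: parent, skip
No non-parent visited neighbor found — the graph is a forest.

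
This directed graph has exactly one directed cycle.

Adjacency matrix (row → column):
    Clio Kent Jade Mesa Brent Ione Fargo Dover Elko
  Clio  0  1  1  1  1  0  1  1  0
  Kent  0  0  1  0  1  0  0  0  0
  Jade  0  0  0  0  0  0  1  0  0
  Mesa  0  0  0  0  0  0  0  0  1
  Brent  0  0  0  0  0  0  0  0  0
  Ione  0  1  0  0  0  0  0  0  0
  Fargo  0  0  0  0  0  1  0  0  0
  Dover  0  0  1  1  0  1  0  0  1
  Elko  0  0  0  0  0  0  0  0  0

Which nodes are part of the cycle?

Ione, Jade, Kent, Fargo

DFS with gray/black marking from Ione:
Ione gray
  Kent gray
    Brent gray
    Brent black
    Jade gray
      Fargo gray
        Fargo→Ione: Ione is gray → back edge
Back edge closes the cycle Ione → Kent → Jade → Fargo → Ione; its vertices are {Ione, Jade, Kent, Fargo}.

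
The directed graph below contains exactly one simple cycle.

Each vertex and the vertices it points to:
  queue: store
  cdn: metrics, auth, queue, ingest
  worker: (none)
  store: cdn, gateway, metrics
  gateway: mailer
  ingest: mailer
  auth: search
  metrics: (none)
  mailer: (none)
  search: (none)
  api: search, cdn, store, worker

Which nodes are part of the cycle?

DFS with gray/black marking from store:
store gray
  cdn gray
    metrics gray
    metrics black
    auth gray
      search gray
      search black
    auth black
    queue gray
      queue→store: store is gray → back edge
Back edge closes the cycle store → cdn → queue → store; its vertices are {cdn, queue, store}.

cdn, queue, store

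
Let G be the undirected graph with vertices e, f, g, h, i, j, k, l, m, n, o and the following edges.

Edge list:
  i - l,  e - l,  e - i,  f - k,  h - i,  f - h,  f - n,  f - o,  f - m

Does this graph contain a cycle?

Yes

DFS, tracking each vertex's parent; an edge to a visited non-parent vertex closes a cycle.
Start from l:
visit l (parent –)
  visit e (parent l)
    visit i (parent e)
      i–l: l visited and ≠ parent → cycle
Cycle: l – e – i – l.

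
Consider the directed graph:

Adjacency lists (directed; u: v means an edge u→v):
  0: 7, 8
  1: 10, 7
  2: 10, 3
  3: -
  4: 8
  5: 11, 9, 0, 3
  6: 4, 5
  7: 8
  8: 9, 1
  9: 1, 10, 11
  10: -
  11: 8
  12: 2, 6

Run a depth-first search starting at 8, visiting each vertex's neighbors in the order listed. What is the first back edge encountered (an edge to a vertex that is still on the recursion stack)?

DFS from 8 (visiting each vertex's neighbors in the order listed); mark gray on enter, black on exit:
8 gray
  9 gray
    1 gray
      10 gray
      10 black
      7 gray
        7→8: 8 is gray → back edge
First back edge: 7 → 8.

7->8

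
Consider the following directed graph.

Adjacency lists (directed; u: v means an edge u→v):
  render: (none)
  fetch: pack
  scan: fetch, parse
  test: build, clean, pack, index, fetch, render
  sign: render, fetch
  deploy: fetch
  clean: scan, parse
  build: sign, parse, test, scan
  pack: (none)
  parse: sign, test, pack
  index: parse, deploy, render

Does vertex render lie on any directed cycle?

render lies on a cycle iff there is a path from render back to itself.
Exploring from render, it never reaches itself; equivalently, its strongly connected component is a singleton.

No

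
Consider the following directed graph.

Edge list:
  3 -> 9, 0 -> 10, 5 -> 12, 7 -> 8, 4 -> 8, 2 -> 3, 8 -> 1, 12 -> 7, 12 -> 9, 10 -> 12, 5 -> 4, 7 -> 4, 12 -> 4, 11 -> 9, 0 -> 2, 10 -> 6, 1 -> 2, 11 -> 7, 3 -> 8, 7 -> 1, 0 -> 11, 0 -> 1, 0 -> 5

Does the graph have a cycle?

Yes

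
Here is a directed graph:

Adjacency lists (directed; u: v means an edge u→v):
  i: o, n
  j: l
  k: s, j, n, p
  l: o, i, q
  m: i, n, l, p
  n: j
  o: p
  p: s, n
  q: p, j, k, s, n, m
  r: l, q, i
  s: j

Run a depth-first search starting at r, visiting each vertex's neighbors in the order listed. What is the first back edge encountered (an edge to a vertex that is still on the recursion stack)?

j->l

DFS from r (visiting each vertex's neighbors in the order listed); mark gray on enter, black on exit:
r gray
  l gray
    o gray
      p gray
        s gray
          j gray
            j→l: l is gray → back edge
First back edge: j → l.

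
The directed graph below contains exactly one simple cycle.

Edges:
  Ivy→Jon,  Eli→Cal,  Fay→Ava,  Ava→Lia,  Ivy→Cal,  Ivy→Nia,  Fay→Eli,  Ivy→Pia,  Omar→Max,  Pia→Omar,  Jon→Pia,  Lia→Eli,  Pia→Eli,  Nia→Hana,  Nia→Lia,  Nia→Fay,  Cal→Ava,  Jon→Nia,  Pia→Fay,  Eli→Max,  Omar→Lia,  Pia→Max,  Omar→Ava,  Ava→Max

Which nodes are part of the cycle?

Ava, Cal, Eli, Lia

DFS with gray/black marking from Cal:
Cal gray
  Ava gray
    Lia gray
      Eli gray
        Max gray
        Max black
        Eli→Cal: Cal is gray → back edge
Back edge closes the cycle Cal → Ava → Lia → Eli → Cal; its vertices are {Ava, Cal, Eli, Lia}.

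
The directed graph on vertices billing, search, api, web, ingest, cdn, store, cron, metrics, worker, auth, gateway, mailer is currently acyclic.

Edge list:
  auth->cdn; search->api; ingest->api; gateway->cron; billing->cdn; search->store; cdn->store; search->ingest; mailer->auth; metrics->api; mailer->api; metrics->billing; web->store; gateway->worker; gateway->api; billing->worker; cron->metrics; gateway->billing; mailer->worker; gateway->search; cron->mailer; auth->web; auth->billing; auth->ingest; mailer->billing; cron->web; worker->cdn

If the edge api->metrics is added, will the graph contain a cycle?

Adding api→metrics creates a cycle iff metrics can already reach api.
Path from metrics: metrics → api.
So metrics → … → api → metrics is a cycle.

Yes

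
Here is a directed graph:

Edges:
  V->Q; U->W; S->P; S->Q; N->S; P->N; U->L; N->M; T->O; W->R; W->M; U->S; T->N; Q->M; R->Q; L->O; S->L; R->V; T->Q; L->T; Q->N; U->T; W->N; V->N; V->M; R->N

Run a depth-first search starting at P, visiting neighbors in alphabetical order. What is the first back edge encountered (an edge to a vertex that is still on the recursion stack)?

T->N

DFS from P (visiting neighbors in alphabetical order); mark gray on enter, black on exit:
P gray
  N gray
    M gray
    M black
    S gray
      L gray
        O gray
        O black
        T gray
          T→N: N is gray → back edge
First back edge: T → N.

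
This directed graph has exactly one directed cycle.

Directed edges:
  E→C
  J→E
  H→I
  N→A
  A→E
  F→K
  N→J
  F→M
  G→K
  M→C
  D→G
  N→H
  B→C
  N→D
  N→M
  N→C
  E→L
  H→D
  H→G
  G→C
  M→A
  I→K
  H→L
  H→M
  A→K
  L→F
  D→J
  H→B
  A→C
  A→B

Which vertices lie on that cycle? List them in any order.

A, E, F, L, M

DFS with gray/black marking from L:
L gray
  F gray
    K gray
    K black
    M gray
      A gray
        A→K: K black — skip
        E gray
          E→L: L is gray → back edge
Back edge closes the cycle L → F → M → A → E → L; its vertices are {A, E, F, L, M}.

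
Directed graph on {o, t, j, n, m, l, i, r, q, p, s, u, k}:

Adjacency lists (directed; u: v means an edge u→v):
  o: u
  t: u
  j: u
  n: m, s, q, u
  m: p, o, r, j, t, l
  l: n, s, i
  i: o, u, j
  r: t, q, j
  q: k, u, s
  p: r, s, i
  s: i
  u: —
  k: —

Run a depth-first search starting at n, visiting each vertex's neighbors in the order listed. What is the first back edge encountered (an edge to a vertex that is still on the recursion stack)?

l→n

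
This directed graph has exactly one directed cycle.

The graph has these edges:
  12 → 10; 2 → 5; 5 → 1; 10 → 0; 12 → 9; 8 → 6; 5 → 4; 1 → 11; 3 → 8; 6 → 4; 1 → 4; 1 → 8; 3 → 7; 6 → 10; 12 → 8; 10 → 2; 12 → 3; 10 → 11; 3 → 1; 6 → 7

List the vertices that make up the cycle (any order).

1, 2, 5, 6, 8, 10

DFS with gray/black marking from 10:
10 gray
  0 gray
  0 black
  2 gray
    5 gray
      1 gray
        4 gray
        4 black
        8 gray
          6 gray
            6→10: 10 is gray → back edge
Back edge closes the cycle 10 → 2 → 5 → 1 → 8 → 6 → 10; its vertices are {1, 2, 5, 6, 8, 10}.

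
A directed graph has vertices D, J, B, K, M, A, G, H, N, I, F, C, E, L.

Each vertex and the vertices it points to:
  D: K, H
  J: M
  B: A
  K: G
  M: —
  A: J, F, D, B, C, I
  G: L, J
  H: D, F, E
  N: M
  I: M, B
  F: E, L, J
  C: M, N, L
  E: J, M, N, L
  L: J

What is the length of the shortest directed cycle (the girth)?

2

For each vertex v, BFS finds the shortest path from v back to v.
The shortest such closed walk is A → B → A, length 2.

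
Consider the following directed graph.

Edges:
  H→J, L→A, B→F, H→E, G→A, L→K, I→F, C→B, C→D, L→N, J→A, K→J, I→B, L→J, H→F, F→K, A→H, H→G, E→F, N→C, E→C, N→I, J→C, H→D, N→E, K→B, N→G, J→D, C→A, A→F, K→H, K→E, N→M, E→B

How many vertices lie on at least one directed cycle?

9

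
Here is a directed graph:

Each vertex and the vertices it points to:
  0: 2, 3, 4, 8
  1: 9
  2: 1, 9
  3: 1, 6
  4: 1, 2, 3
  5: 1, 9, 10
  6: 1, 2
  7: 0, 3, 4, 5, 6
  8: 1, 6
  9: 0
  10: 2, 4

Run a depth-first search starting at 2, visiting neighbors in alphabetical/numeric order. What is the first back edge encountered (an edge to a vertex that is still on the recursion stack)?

DFS from 2 (visiting neighbors in alphabetical/numeric order); mark gray on enter, black on exit:
2 gray
  1 gray
    9 gray
      0 gray
        0→2: 2 is gray → back edge
First back edge: 0 → 2.

0→2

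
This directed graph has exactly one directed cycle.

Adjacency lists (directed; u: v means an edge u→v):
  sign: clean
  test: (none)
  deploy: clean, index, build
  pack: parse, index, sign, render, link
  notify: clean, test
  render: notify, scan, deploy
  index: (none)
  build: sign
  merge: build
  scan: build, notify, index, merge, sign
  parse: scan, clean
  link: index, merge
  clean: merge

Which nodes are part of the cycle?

DFS with gray/black marking from sign:
sign gray
  clean gray
    merge gray
      build gray
        build→sign: sign is gray → back edge
Back edge closes the cycle sign → clean → merge → build → sign; its vertices are {sign, build, clean, merge}.

sign, build, clean, merge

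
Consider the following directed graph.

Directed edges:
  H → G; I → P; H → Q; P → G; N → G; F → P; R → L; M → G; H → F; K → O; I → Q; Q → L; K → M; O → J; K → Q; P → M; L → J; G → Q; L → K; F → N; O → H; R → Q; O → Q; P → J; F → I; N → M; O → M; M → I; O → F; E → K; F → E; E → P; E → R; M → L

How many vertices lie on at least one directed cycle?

13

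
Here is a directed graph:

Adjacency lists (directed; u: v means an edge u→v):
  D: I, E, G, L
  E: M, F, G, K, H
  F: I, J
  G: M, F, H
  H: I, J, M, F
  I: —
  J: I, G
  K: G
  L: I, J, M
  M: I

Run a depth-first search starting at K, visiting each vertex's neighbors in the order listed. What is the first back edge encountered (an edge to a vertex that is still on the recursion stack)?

J→G

DFS from K (visiting each vertex's neighbors in the order listed); mark gray on enter, black on exit:
K gray
  G gray
    M gray
      I gray
      I black
    M black
    F gray
      F→I: I black — skip
      J gray
        J→I: I black — skip
        J→G: G is gray → back edge
First back edge: J → G.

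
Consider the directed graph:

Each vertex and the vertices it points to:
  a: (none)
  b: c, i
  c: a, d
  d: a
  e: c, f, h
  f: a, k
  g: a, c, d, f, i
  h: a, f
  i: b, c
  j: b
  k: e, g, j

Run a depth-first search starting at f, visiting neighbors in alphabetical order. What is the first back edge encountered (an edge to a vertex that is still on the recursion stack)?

e→f

DFS from f (visiting neighbors in alphabetical order); mark gray on enter, black on exit:
f gray
  a gray
  a black
  k gray
    e gray
      c gray
        c→a: a black — skip
        d gray
          d→a: a black — skip
        d black
      c black
      e→f: f is gray → back edge
First back edge: e → f.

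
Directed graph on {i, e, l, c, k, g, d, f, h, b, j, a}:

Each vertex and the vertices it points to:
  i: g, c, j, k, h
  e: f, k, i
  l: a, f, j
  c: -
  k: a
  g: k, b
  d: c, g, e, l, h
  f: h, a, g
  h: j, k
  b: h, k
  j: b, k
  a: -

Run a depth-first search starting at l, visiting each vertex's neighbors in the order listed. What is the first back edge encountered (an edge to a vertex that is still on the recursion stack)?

DFS from l (visiting each vertex's neighbors in the order listed); mark gray on enter, black on exit:
l gray
  a gray
  a black
  f gray
    h gray
      j gray
        b gray
          b→h: h is gray → back edge
First back edge: b → h.

b->h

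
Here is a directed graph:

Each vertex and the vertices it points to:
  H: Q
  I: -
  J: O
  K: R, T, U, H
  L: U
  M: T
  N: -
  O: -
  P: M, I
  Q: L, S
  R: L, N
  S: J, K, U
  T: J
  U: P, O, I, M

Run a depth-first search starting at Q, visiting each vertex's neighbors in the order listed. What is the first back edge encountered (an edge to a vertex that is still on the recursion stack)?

H->Q

DFS from Q (visiting each vertex's neighbors in the order listed); mark gray on enter, black on exit:
Q gray
  L gray
    U gray
      P gray
        M gray
          T gray
            J gray
              O gray
              O black
            J black
          T black
        M black
        I gray
        I black
      P black
      U→O: O black — skip
      U→I: I black — skip
      U→M: M black — skip
    U black
  L black
  S gray
    S→J: J black — skip
    K gray
      R gray
        R→L: L black — skip
        N gray
        N black
      R black
      K→T: T black — skip
      K→U: U black — skip
      H gray
        H→Q: Q is gray → back edge
First back edge: H → Q.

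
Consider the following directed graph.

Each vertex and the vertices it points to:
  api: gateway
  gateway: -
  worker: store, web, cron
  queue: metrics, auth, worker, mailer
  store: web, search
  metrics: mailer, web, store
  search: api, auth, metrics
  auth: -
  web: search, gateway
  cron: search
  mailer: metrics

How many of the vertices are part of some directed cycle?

5

A vertex is on a directed cycle iff it belongs to a strongly connected component of size ≥ 2 (or has a self-loop).
The vertices on cycles are {web, store, mailer, search, metrics} — 5 in total.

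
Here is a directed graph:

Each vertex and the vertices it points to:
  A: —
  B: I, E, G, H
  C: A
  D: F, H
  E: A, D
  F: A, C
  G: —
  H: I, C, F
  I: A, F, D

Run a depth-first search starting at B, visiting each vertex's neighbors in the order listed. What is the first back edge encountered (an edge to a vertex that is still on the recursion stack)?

DFS from B (visiting each vertex's neighbors in the order listed); mark gray on enter, black on exit:
B gray
  I gray
    A gray
    A black
    F gray
      F→A: A black — skip
      C gray
        C→A: A black — skip
      C black
    F black
    D gray
      D→F: F black — skip
      H gray
        H→I: I is gray → back edge
First back edge: H → I.

H→I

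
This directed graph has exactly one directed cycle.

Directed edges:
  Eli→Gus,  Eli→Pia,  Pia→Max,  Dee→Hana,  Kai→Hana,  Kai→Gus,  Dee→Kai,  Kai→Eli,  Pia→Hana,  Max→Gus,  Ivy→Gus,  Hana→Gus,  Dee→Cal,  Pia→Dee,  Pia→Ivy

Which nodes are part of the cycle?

Dee, Eli, Kai, Pia

DFS with gray/black marking from Pia:
Pia gray
  Dee gray
    Cal gray
    Cal black
    Kai gray
      Eli gray
        Gus gray
        Gus black
        Eli→Pia: Pia is gray → back edge
Back edge closes the cycle Pia → Dee → Kai → Eli → Pia; its vertices are {Dee, Eli, Kai, Pia}.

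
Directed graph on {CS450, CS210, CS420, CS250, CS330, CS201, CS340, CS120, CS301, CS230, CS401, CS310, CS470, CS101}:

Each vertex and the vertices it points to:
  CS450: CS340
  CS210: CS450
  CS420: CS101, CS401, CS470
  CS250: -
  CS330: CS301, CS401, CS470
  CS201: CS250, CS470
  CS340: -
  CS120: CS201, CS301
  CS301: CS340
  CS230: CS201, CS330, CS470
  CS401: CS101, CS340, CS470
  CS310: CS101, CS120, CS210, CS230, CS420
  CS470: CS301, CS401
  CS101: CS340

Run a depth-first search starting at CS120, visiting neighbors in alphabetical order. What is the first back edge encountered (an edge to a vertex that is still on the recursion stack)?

CS401->CS470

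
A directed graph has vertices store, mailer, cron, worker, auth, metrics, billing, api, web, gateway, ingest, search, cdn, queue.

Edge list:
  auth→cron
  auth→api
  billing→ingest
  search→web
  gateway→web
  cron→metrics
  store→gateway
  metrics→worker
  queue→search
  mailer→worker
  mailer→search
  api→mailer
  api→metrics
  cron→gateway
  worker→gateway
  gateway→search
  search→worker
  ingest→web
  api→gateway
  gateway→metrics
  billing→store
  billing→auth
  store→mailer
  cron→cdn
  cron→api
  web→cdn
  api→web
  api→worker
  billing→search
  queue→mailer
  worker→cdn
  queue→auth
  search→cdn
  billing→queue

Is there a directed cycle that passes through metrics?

metrics is on a cycle iff metrics can reach itself via ≥1 edge.
metrics → worker → gateway → metrics — yes.

Yes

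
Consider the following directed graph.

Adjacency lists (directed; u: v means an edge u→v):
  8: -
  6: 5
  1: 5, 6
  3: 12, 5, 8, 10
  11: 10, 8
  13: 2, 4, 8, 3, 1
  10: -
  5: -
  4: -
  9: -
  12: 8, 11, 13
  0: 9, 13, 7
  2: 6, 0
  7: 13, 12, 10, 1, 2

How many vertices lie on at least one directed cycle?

A vertex is on a directed cycle iff it belongs to a strongly connected component of size ≥ 2 (or has a self-loop).
The vertices on cycles are {0, 2, 3, 7, 12, 13} — 6 in total.

6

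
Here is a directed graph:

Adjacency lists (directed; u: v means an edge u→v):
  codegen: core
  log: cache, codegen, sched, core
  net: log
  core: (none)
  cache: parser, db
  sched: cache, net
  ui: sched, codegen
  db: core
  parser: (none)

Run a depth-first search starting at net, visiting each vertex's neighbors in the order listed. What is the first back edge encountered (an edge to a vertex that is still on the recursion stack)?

DFS from net (visiting each vertex's neighbors in the order listed); mark gray on enter, black on exit:
net gray
  log gray
    cache gray
      parser gray
      parser black
      db gray
        core gray
        core black
      db black
    cache black
    codegen gray
      codegen→core: core black — skip
    codegen black
    sched gray
      sched→cache: cache black — skip
      sched→net: net is gray → back edge
First back edge: sched → net.

sched→net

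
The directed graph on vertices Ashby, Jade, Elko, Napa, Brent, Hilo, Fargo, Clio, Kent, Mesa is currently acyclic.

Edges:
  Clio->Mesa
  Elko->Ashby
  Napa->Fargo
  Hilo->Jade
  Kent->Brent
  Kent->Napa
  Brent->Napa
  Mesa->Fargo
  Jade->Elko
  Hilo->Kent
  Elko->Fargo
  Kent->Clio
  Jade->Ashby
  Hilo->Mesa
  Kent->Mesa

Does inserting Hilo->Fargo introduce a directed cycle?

Adding Hilo→Fargo creates a cycle iff Fargo can already reach Hilo.
Explore from Fargo: no path reaches Hilo. The graph stays acyclic.

No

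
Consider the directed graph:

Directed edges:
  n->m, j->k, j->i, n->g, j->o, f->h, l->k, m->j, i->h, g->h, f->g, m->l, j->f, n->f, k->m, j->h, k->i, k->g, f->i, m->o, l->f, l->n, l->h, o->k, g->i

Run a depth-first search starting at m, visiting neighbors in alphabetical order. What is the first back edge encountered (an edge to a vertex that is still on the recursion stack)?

DFS from m (visiting neighbors in alphabetical order); mark gray on enter, black on exit:
m gray
  j gray
    f gray
      g gray
        h gray
        h black
        i gray
          i→h: h black — skip
        i black
      g black
      f→h: h black — skip
      f→i: i black — skip
    f black
    j→h: h black — skip
    j→i: i black — skip
    k gray
      k→g: g black — skip
      k→i: i black — skip
      k→m: m is gray → back edge
First back edge: k → m.

k→m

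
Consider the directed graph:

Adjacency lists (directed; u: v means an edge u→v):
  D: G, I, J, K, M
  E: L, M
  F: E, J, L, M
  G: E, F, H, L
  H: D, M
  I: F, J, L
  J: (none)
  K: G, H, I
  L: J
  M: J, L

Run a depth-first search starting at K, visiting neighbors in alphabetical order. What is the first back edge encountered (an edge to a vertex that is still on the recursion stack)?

D->G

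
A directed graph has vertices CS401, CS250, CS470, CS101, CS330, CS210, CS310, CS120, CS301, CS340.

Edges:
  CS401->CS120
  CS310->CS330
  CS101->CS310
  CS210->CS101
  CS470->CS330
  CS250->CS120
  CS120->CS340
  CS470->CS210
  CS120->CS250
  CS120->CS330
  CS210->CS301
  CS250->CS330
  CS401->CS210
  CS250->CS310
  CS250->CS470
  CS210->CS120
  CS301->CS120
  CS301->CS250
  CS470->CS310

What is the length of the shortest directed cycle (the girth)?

2

For each vertex v, BFS finds the shortest path from v back to v.
The shortest such closed walk is CS120 → CS250 → CS120, length 2.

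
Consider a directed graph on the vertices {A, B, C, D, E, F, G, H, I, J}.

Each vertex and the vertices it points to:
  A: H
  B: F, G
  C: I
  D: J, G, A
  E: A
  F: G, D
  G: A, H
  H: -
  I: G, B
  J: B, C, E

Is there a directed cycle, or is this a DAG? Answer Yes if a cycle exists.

Yes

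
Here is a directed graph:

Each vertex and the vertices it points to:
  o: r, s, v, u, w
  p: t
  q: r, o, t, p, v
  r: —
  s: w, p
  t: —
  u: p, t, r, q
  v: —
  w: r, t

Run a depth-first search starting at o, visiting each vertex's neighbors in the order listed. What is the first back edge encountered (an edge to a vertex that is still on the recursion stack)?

q→o

DFS from o (visiting each vertex's neighbors in the order listed); mark gray on enter, black on exit:
o gray
  r gray
  r black
  s gray
    w gray
      w→r: r black — skip
      t gray
      t black
    w black
    p gray
      p→t: t black — skip
    p black
  s black
  v gray
  v black
  u gray
    u→p: p black — skip
    u→t: t black — skip
    u→r: r black — skip
    q gray
      q→r: r black — skip
      q→o: o is gray → back edge
First back edge: q → o.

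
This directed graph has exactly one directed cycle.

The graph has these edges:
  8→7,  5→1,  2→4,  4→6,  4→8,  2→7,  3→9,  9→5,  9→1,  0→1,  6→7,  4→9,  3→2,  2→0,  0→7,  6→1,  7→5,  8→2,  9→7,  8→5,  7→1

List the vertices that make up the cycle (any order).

2, 4, 8

DFS with gray/black marking from 2:
2 gray
  7 gray
    5 gray
      1 gray
      1 black
    5 black
    7→1: 1 black — skip
  7 black
  4 gray
    8 gray
      8→7: 7 black — skip
      8→5: 5 black — skip
      8→2: 2 is gray → back edge
Back edge closes the cycle 2 → 4 → 8 → 2; its vertices are {2, 4, 8}.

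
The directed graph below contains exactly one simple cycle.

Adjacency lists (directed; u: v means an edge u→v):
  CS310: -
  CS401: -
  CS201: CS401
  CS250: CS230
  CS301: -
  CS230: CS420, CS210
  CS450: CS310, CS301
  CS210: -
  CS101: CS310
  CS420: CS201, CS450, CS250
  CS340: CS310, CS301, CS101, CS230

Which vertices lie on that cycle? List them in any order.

CS230, CS250, CS420

DFS with gray/black marking from CS230:
CS230 gray
  CS420 gray
    CS201 gray
      CS401 gray
      CS401 black
    CS201 black
    CS450 gray
      CS310 gray
      CS310 black
      CS301 gray
      CS301 black
    CS450 black
    CS250 gray
      CS250→CS230: CS230 is gray → back edge
Back edge closes the cycle CS230 → CS420 → CS250 → CS230; its vertices are {CS230, CS250, CS420}.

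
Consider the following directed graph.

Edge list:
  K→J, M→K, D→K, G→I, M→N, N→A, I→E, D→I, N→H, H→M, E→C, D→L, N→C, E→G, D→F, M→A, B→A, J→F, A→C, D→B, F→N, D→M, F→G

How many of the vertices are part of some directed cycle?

9

A vertex is on a directed cycle iff it belongs to a strongly connected component of size ≥ 2 (or has a self-loop).
The vertices on cycles are {E, F, G, H, I, J, K, M, N} — 9 in total.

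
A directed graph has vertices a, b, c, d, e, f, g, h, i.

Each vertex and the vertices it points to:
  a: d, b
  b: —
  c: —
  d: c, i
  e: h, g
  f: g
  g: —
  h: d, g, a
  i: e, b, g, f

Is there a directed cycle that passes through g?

g lies on a cycle iff there is a path from g back to itself.
Exploring from g, it never reaches itself; equivalently, its strongly connected component is a singleton.

No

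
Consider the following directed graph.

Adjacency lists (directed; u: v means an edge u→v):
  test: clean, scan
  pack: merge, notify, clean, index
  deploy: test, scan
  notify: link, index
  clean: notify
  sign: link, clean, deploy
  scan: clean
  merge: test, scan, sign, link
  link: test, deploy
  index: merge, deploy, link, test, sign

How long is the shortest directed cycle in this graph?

For each vertex v, BFS finds the shortest path from v back to v.
The shortest such closed walk is index → sign → clean → notify → index, length 4.

4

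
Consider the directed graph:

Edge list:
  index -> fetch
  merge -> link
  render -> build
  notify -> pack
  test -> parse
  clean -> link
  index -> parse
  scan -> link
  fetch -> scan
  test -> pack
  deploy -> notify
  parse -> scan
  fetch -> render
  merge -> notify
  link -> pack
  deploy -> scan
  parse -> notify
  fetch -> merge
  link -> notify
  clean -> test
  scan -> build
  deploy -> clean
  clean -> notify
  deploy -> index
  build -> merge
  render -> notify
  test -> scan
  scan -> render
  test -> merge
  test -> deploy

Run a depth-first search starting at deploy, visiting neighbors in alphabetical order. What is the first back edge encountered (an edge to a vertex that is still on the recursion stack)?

DFS from deploy (visiting neighbors in alphabetical order); mark gray on enter, black on exit:
deploy gray
  clean gray
    link gray
      notify gray
        pack gray
        pack black
      notify black
      link→pack: pack black — skip
    link black
    clean→notify: notify black — skip
    test gray
      test→deploy: deploy is gray → back edge
First back edge: test → deploy.

test->deploy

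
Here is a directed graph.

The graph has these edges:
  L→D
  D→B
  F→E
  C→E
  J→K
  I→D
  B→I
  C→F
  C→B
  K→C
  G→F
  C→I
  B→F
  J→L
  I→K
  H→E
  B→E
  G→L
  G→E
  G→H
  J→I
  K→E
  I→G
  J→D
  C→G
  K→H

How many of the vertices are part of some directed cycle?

7

A vertex is on a directed cycle iff it belongs to a strongly connected component of size ≥ 2 (or has a self-loop).
The vertices on cycles are {B, C, D, G, I, K, L} — 7 in total.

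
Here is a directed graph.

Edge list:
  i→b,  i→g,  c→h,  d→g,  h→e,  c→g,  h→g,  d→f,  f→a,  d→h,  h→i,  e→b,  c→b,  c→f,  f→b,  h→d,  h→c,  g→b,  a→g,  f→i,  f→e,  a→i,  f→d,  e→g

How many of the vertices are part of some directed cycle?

A vertex is on a directed cycle iff it belongs to a strongly connected component of size ≥ 2 (or has a self-loop).
The vertices on cycles are {c, d, f, h} — 4 in total.

4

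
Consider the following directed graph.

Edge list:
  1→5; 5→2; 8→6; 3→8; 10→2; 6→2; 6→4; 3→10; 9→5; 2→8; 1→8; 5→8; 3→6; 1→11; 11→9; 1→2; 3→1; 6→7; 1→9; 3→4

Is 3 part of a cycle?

3 lies on a cycle iff there is a path from 3 back to itself.
Exploring from 3, it never reaches itself; equivalently, its strongly connected component is a singleton.

No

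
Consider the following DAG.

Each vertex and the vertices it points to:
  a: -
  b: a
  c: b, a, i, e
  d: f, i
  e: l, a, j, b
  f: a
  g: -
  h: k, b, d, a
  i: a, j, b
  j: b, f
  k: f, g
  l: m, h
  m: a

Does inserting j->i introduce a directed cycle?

Adding j→i creates a cycle iff i can already reach j.
Path from i: i → j.
So i → … → j → i is a cycle.

Yes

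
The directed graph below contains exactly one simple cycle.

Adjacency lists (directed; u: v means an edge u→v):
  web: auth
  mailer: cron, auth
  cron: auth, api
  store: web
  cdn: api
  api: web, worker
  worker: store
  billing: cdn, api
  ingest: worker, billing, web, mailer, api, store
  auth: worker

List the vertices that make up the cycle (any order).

web, auth, store, worker

DFS with gray/black marking from store:
store gray
  web gray
    auth gray
      worker gray
        worker→store: store is gray → back edge
Back edge closes the cycle store → web → auth → worker → store; its vertices are {web, auth, store, worker}.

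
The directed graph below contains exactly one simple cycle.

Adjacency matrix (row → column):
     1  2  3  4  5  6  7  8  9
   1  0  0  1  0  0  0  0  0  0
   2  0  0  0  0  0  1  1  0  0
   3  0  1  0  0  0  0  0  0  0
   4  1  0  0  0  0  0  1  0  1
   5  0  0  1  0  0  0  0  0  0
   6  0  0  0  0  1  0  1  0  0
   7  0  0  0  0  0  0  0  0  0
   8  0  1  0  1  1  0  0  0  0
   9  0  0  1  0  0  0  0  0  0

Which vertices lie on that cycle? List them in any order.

2, 3, 5, 6

DFS with gray/black marking from 2:
2 gray
  6 gray
    5 gray
      3 gray
        3→2: 2 is gray → back edge
Back edge closes the cycle 2 → 6 → 5 → 3 → 2; its vertices are {2, 3, 5, 6}.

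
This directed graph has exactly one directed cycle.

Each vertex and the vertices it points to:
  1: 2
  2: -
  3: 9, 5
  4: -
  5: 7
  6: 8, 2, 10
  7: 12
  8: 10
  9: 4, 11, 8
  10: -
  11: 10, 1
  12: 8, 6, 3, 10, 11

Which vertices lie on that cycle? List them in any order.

3, 5, 7, 12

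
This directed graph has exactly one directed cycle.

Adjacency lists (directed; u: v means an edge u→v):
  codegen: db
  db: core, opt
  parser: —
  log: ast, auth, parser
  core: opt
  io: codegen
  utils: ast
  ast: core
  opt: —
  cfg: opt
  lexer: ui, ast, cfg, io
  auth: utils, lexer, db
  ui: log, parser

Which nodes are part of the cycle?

DFS with gray/black marking from auth:
auth gray
  utils gray
    ast gray
      core gray
        opt gray
        opt black
      core black
    ast black
  utils black
  lexer gray
    ui gray
      log gray
        log→ast: ast black — skip
        log→auth: auth is gray → back edge
Back edge closes the cycle auth → lexer → ui → log → auth; its vertices are {ui, log, auth, lexer}.

ui, log, auth, lexer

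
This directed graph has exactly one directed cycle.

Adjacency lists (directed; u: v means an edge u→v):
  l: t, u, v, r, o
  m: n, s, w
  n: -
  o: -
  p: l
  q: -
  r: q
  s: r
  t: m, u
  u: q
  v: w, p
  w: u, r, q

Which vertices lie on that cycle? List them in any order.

DFS with gray/black marking from l:
l gray
  t gray
    m gray
      n gray
      n black
      s gray
        r gray
          q gray
          q black
        r black
      s black
      w gray
        u gray
          u→q: q black — skip
        u black
        w→r: r black — skip
        w→q: q black — skip
      w black
    m black
    t→u: u black — skip
  t black
  l→u: u black — skip
  v gray
    v→w: w black — skip
    p gray
      p→l: l is gray → back edge
Back edge closes the cycle l → v → p → l; its vertices are {l, p, v}.

l, p, v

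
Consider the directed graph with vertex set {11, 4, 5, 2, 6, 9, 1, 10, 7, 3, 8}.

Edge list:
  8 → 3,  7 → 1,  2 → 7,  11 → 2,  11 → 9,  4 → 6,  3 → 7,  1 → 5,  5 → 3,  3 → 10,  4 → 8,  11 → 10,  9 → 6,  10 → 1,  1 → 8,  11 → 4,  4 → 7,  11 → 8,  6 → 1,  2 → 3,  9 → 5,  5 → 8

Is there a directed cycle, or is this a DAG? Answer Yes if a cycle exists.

DFS with white/gray/black marking, starting from 5:
5 gray
  8 gray
    3 gray
      7 gray
        1 gray
          1→8: 8 is gray → back edge
Back edge found, so a cycle exists: 8 → 3 → 7 → 1 → 8.

Yes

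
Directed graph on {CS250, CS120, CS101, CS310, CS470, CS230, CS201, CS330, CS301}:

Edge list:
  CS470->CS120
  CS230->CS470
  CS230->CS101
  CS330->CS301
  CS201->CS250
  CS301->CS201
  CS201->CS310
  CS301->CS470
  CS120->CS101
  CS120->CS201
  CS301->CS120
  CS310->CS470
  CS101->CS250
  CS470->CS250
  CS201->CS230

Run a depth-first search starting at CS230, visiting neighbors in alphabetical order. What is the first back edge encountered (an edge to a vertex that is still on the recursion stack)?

CS201→CS230

DFS from CS230 (visiting neighbors in alphabetical order); mark gray on enter, black on exit:
CS230 gray
  CS101 gray
    CS250 gray
    CS250 black
  CS101 black
  CS470 gray
    CS120 gray
      CS120→CS101: CS101 black — skip
      CS201 gray
        CS201→CS230: CS230 is gray → back edge
First back edge: CS201 → CS230.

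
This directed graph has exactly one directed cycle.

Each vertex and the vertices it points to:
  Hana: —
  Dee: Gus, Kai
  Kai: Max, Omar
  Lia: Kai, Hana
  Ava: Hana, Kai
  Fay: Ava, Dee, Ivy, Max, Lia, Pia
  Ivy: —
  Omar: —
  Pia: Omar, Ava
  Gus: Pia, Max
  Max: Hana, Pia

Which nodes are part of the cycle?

Ava, Kai, Max, Pia

DFS with gray/black marking from Ava:
Ava gray
  Hana gray
  Hana black
  Kai gray
    Max gray
      Max→Hana: Hana black — skip
      Pia gray
        Omar gray
        Omar black
        Pia→Ava: Ava is gray → back edge
Back edge closes the cycle Ava → Kai → Max → Pia → Ava; its vertices are {Ava, Kai, Max, Pia}.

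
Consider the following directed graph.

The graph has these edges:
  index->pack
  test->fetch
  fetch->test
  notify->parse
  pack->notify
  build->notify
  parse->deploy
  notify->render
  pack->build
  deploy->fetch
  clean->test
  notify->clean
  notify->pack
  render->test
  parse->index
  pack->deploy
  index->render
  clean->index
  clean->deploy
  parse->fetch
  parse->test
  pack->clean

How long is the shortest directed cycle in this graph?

2

For each vertex v, BFS finds the shortest path from v back to v.
The shortest such closed walk is notify → pack → notify, length 2.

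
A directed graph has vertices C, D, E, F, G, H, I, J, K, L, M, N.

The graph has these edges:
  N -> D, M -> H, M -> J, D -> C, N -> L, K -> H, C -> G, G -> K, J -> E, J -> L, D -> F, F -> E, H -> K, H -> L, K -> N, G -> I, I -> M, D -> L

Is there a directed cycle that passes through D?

D is on a cycle iff D can reach itself via ≥1 edge.
D → C → G → K → N → D — yes.

Yes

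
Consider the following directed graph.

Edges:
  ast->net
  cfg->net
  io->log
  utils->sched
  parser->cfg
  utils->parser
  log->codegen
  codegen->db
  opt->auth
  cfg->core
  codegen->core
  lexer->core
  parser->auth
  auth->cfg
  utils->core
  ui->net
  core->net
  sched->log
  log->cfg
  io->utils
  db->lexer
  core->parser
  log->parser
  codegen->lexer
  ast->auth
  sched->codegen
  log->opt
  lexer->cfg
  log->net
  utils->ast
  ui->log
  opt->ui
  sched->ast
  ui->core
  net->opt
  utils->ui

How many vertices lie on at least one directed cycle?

11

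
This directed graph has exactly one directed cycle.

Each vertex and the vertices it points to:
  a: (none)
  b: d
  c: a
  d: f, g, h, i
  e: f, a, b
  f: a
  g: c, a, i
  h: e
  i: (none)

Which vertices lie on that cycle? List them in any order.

b, d, e, h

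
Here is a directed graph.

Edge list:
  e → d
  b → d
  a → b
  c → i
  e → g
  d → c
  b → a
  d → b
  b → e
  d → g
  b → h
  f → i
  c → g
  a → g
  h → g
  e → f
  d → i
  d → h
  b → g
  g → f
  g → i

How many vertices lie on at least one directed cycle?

4

A vertex is on a directed cycle iff it belongs to a strongly connected component of size ≥ 2 (or has a self-loop).
The vertices on cycles are {a, b, d, e} — 4 in total.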